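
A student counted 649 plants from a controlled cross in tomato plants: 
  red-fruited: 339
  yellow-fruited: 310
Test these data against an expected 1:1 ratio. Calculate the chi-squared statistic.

The 1:1 ratio has 2 parts, so with N = 649 the expected counts are:
  red-fruited: 649 × 1/2 = 324.5
  yellow-fruited: 649 × 1/2 = 324.5
χ² = Σ (O − E)² / E
  red-fruited: (339 − 324.5)² / 324.5 = 0.6479
  yellow-fruited: (310 − 324.5)² / 324.5 = 0.6479
χ² = 0.6479 + 0.6479 = 1.2958 ≈ 1.296

1.296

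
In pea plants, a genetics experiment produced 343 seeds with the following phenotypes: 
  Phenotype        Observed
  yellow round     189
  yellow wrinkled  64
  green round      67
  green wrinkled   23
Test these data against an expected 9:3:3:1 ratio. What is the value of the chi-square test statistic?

0.308

The 9:3:3:1 ratio has 16 parts, so with N = 343 the expected counts are:
  yellow round: 343 × 9/16 = 192.9375
  yellow wrinkled: 343 × 3/16 = 64.3125
  green round: 343 × 3/16 = 64.3125
  green wrinkled: 343 × 1/16 = 21.4375
χ² = Σ (O − E)² / E
  yellow round: (189 − 192.9375)² / 192.9375 = 0.0804
  yellow wrinkled: (64 − 64.3125)² / 64.3125 = 0.0015
  green round: (67 − 64.3125)² / 64.3125 = 0.1123
  green wrinkled: (23 − 21.4375)² / 21.4375 = 0.1139
χ² = 0.0804 + 0.0015 + 0.1123 + 0.1139 = 0.3081 ≈ 0.308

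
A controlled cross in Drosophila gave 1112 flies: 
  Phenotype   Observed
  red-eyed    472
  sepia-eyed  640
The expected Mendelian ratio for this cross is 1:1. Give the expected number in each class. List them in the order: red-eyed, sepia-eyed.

Total ratio parts = 2. Expected numbers out of 1112:
  red-eyed: 1112 × 1/2 = 556
  sepia-eyed: 1112 × 1/2 = 556

556, 556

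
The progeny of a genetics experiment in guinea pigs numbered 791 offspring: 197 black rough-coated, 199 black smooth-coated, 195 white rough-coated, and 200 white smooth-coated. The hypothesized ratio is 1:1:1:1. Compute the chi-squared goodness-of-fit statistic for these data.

Under the 1:1:1:1 hypothesis (Σ ratio = 4, N = 791):
  black rough-coated: 791 × 1/4 = 197.75
  black smooth-coated: 791 × 1/4 = 197.75
  white rough-coated: 791 × 1/4 = 197.75
  white smooth-coated: 791 × 1/4 = 197.75
χ² = Σ (O − E)² / E
  black rough-coated: (197 − 197.75)² / 197.75 = 0.0028
  black smooth-coated: (199 − 197.75)² / 197.75 = 0.0079
  white rough-coated: (195 − 197.75)² / 197.75 = 0.0382
  white smooth-coated: (200 − 197.75)² / 197.75 = 0.0256
χ² = 0.0028 + 0.0079 + 0.0382 + 0.0256 = 0.0745 ≈ 0.075

0.075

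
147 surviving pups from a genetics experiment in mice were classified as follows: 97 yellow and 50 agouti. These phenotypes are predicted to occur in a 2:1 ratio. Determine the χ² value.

0.031

Total ratio parts = 3. Expected numbers out of 147:
  yellow: 147 × 2/3 = 98
  agouti: 147 × 1/3 = 49
χ² = Σ (O − E)² / E
  yellow: (97 − 98)² / 98 = 0.0102
  agouti: (50 − 49)² / 49 = 0.0204
χ² = 0.0102 + 0.0204 = 0.0306 ≈ 0.031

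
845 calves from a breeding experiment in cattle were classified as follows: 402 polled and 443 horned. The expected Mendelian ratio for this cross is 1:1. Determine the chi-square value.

Under the 1:1 hypothesis (Σ ratio = 2, N = 845):
  polled: 845 × 1/2 = 422.5
  horned: 845 × 1/2 = 422.5
χ² = Σ (O − E)² / E
  polled: (402 − 422.5)² / 422.5 = 0.9947
  horned: (443 − 422.5)² / 422.5 = 0.9947
χ² = 0.9947 + 0.9947 = 1.9894 ≈ 1.989

1.989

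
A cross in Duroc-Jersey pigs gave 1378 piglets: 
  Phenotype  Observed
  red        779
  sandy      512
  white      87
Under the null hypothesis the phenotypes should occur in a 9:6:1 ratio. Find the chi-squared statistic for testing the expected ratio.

Under the 9:6:1 hypothesis (Σ ratio = 16, N = 1378):
  red: 1378 × 9/16 = 775.125
  sandy: 1378 × 6/16 = 516.75
  white: 1378 × 1/16 = 86.125
χ² = Σ (O − E)² / E
  red: (779 − 775.125)² / 775.125 = 0.0194
  sandy: (512 − 516.75)² / 516.75 = 0.0437
  white: (87 − 86.125)² / 86.125 = 0.0089
χ² = 0.0194 + 0.0437 + 0.0089 = 0.072

0.072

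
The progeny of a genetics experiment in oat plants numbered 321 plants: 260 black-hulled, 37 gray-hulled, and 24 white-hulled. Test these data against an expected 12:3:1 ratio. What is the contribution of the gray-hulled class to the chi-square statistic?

8.933

Under the 12:3:1 hypothesis (Σ ratio = 16, N = 321):
  black-hulled: 321 × 12/16 = 240.75
  gray-hulled: 321 × 3/16 = 60.1875
  white-hulled: 321 × 1/16 = 20.0625
Contribution of gray-hulled: (37 − 60.1875)² / 60.1875 = 8.9331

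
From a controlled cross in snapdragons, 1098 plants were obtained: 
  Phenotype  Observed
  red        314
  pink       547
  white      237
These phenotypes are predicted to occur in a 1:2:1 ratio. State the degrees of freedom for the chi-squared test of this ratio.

2

A goodness-of-fit test with 3 phenotype classes has df = 3 − 1 = 2.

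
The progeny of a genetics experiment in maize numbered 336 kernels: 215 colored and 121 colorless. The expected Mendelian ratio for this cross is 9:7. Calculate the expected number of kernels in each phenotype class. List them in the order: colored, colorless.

Expected counts for N = 336 under a 9:7 ratio (total parts = 16):
  colored: 336 × 9/16 = 189
  colorless: 336 × 7/16 = 147

189, 147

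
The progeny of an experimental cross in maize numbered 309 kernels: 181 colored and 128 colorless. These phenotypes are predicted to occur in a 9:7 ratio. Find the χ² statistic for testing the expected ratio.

0.679

Expected counts for N = 309 under a 9:7 ratio (total parts = 16):
  colored: 309 × 9/16 = 173.8125
  colorless: 309 × 7/16 = 135.1875
χ² = Σ (O − E)² / E
  colored: (181 − 173.8125)² / 173.8125 = 0.2972
  colorless: (128 − 135.1875)² / 135.1875 = 0.3821
χ² = 0.2972 + 0.3821 = 0.6793 ≈ 0.679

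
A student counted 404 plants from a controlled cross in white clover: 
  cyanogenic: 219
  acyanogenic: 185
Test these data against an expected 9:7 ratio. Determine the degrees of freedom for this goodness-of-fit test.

1

A goodness-of-fit test with 2 phenotype classes has df = 2 − 1 = 1.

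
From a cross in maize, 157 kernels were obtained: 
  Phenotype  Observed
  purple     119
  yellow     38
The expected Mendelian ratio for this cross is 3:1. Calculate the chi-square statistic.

Expected counts for N = 157 under a 3:1 ratio (total parts = 4):
  purple: 157 × 3/4 = 117.75
  yellow: 157 × 1/4 = 39.25
χ² = Σ (O − E)² / E
  purple: (119 − 117.75)² / 117.75 = 0.0133
  yellow: (38 − 39.25)² / 39.25 = 0.0398
χ² = 0.0133 + 0.0398 = 0.0531 ≈ 0.053

0.053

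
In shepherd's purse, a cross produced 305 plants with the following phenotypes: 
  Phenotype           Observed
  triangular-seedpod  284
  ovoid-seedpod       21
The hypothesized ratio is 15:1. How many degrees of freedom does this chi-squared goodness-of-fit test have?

1

A goodness-of-fit test with 2 phenotype classes has df = 2 − 1 = 1.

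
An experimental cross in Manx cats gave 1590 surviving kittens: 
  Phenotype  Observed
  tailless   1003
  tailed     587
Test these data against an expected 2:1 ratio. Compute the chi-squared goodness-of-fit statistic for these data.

9.195

The 2:1 ratio has 3 parts, so with N = 1590 the expected counts are:
  tailless: 1590 × 2/3 = 1060
  tailed: 1590 × 1/3 = 530
χ² = Σ (O − E)² / E
  tailless: (1003 − 1060)² / 1060 = 3.0651
  tailed: (587 − 530)² / 530 = 6.1302
χ² = 3.0651 + 6.1302 = 9.1953 ≈ 9.195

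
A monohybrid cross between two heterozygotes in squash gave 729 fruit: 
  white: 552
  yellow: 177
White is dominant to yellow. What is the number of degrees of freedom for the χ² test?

For a monohybrid cross between heterozygotes with complete dominance, the expected phenotypic ratio is 3:1.
A goodness-of-fit test with 2 phenotype classes has df = 2 − 1 = 1.

1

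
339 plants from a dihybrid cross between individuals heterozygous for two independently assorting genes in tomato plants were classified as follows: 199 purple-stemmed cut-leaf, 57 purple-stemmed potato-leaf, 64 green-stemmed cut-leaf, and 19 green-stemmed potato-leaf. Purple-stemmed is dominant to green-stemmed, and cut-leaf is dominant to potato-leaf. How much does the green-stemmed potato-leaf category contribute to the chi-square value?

0.226

A dihybrid F₂ with independent assortment and complete dominance at both loci gives a 9:3:3:1 phenotypic ratio.
The 9:3:3:1 ratio has 16 parts, so with N = 339 the expected counts are:
  purple-stemmed cut-leaf: 339 × 9/16 = 190.6875
  purple-stemmed potato-leaf: 339 × 3/16 = 63.5625
  green-stemmed cut-leaf: 339 × 3/16 = 63.5625
  green-stemmed potato-leaf: 339 × 1/16 = 21.1875
Contribution of green-stemmed potato-leaf: (19 − 21.1875)² / 21.1875 = 0.2258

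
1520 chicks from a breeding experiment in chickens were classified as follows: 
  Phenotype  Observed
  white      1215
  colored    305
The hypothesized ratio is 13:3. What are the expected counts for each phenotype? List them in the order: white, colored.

Total ratio parts = 16. Expected numbers out of 1520:
  white: 1520 × 13/16 = 1235
  colored: 1520 × 3/16 = 285

1235, 285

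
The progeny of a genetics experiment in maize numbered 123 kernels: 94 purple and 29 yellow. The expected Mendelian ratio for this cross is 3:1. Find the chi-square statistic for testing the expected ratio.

The 3:1 ratio has 4 parts, so with N = 123 the expected counts are:
  purple: 123 × 3/4 = 92.25
  yellow: 123 × 1/4 = 30.75
χ² = Σ (O − E)² / E
  purple: (94 − 92.25)² / 92.25 = 0.0332
  yellow: (29 − 30.75)² / 30.75 = 0.0996
χ² = 0.0332 + 0.0996 = 0.1328 ≈ 0.133

0.133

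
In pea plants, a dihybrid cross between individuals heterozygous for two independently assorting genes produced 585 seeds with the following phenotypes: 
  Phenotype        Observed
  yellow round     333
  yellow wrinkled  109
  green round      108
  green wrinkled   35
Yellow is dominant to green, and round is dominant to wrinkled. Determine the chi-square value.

0.144

A dihybrid F₂ with independent assortment and complete dominance at both loci gives a 9:3:3:1 phenotypic ratio.
Total ratio parts = 16. Expected numbers out of 585:
  yellow round: 585 × 9/16 = 329.0625
  yellow wrinkled: 585 × 3/16 = 109.6875
  green round: 585 × 3/16 = 109.6875
  green wrinkled: 585 × 1/16 = 36.5625
χ² = Σ (O − E)² / E
  yellow round: (333 − 329.0625)² / 329.0625 = 0.0471
  yellow wrinkled: (109 − 109.6875)² / 109.6875 = 0.0043
  green round: (108 − 109.6875)² / 109.6875 = 0.0260
  green wrinkled: (35 − 36.5625)² / 36.5625 = 0.0668
χ² = 0.0471 + 0.0043 + 0.0260 + 0.0668 = 0.1442 ≈ 0.144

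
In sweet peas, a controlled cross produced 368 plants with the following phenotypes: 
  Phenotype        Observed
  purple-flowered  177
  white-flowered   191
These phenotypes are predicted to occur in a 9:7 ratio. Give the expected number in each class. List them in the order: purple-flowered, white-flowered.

207, 161

The 9:7 ratio has 16 parts, so with N = 368 the expected counts are:
  purple-flowered: 368 × 9/16 = 207
  white-flowered: 368 × 7/16 = 161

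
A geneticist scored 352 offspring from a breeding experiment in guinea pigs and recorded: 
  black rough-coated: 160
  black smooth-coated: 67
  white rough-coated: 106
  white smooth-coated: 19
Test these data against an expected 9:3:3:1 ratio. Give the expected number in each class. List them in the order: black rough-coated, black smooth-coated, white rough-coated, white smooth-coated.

The 9:3:3:1 ratio has 16 parts, so with N = 352 the expected counts are:
  black rough-coated: 352 × 9/16 = 198
  black smooth-coated: 352 × 3/16 = 66
  white rough-coated: 352 × 3/16 = 66
  white smooth-coated: 352 × 1/16 = 22

198, 66, 66, 22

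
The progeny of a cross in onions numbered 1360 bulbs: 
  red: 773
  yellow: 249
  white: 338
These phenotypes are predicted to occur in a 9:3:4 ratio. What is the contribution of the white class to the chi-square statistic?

0.012

Under the 9:3:4 hypothesis (Σ ratio = 16, N = 1360):
  red: 1360 × 9/16 = 765
  yellow: 1360 × 3/16 = 255
  white: 1360 × 4/16 = 340
Contribution of white: (338 − 340)² / 340 = 0.0118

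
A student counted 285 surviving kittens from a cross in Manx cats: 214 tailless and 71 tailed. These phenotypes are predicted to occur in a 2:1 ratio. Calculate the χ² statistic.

Under the 2:1 hypothesis (Σ ratio = 3, N = 285):
  tailless: 285 × 2/3 = 190
  tailed: 285 × 1/3 = 95
χ² = Σ (O − E)² / E
  tailless: (214 − 190)² / 190 = 3.0316
  tailed: (71 − 95)² / 95 = 6.0632
χ² = 3.0316 + 6.0632 = 9.0948 ≈ 9.095

9.095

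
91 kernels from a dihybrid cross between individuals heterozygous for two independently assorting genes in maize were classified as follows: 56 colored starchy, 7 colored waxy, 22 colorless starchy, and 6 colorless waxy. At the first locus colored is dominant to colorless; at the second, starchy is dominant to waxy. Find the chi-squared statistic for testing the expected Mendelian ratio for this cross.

A dihybrid F₂ with independent assortment and complete dominance at both loci gives a 9:3:3:1 phenotypic ratio.
Total ratio parts = 16. Expected numbers out of 91:
  colored starchy: 91 × 9/16 = 51.1875
  colored waxy: 91 × 3/16 = 17.0625
  colorless starchy: 91 × 3/16 = 17.0625
  colorless waxy: 91 × 1/16 = 5.6875
χ² = Σ (O − E)² / E
  colored starchy: (56 − 51.1875)² / 51.1875 = 0.4525
  colored waxy: (7 − 17.0625)² / 17.0625 = 5.9343
  colorless starchy: (22 − 17.0625)² / 17.0625 = 1.4288
  colorless waxy: (6 − 5.6875)² / 5.6875 = 0.0172
χ² = 0.4525 + 5.9343 + 1.4288 + 0.0172 = 7.8328 ≈ 7.833

7.833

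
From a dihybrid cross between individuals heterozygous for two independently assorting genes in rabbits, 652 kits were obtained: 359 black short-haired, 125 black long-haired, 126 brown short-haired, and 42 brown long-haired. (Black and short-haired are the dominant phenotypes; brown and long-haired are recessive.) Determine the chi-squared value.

A dihybrid F₂ with independent assortment and complete dominance at both loci gives a 9:3:3:1 phenotypic ratio.
The 9:3:3:1 ratio has 16 parts, so with N = 652 the expected counts are:
  black short-haired: 652 × 9/16 = 366.75
  black long-haired: 652 × 3/16 = 122.25
  brown short-haired: 652 × 3/16 = 122.25
  brown long-haired: 652 × 1/16 = 40.75
χ² = Σ (O − E)² / E
  black short-haired: (359 − 366.75)² / 366.75 = 0.1638
  black long-haired: (125 − 122.25)² / 122.25 = 0.0619
  brown short-haired: (126 − 122.25)² / 122.25 = 0.1150
  brown long-haired: (42 − 40.75)² / 40.75 = 0.0383
χ² = 0.1638 + 0.0619 + 0.1150 + 0.0383 = 0.379

0.379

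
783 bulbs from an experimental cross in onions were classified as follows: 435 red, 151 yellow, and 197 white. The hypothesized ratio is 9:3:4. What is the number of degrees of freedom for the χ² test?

A goodness-of-fit test with 3 phenotype classes has df = 3 − 1 = 2.

2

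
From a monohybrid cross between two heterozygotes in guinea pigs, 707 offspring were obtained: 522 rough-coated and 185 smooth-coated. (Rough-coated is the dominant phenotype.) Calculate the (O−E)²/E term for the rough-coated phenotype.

0.128

For a monohybrid cross between heterozygotes with complete dominance, the expected phenotypic ratio is 3:1.
The 3:1 ratio has 4 parts, so with N = 707 the expected counts are:
  rough-coated: 707 × 3/4 = 530.25
  smooth-coated: 707 × 1/4 = 176.75
Contribution of rough-coated: (522 − 530.25)² / 530.25 = 0.1284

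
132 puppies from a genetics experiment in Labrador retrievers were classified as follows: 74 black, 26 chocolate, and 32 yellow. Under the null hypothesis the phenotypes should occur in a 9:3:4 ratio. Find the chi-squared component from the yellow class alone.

Under the 9:3:4 hypothesis (Σ ratio = 16, N = 132):
  black: 132 × 9/16 = 74.25
  chocolate: 132 × 3/16 = 24.75
  yellow: 132 × 4/16 = 33
Contribution of yellow: (32 − 33)² / 33 = 0.0303

0.030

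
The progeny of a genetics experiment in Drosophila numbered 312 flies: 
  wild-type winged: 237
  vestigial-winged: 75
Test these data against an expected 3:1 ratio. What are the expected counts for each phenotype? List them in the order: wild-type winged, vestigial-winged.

234, 78

The 3:1 ratio has 4 parts, so with N = 312 the expected counts are:
  wild-type winged: 312 × 3/4 = 234
  vestigial-winged: 312 × 1/4 = 78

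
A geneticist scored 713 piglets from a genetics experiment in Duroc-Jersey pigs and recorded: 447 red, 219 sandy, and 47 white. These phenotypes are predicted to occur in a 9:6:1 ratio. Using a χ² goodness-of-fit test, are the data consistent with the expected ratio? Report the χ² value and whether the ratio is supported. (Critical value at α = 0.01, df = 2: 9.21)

Expected counts for N = 713 under a 9:6:1 ratio (total parts = 16):
  red: 713 × 9/16 = 401.0625
  sandy: 713 × 6/16 = 267.375
  white: 713 × 1/16 = 44.5625
χ² = Σ (O − E)² / E
  red: (447 − 401.0625)² / 401.0625 = 5.2617
  sandy: (219 − 267.375)² / 267.375 = 8.7523
  white: (47 − 44.5625)² / 44.5625 = 0.1333
χ² = 5.2617 + 8.7523 + 0.1333 = 14.1473 ≈ 14.147
Degrees of freedom = 3 − 1 = 2; critical value at α = 0.01 is 9.21.
Since 14.147 > 9.21, we reject the null hypothesis — the data do not fit the 9:6:1 ratio.

14.147; not consistent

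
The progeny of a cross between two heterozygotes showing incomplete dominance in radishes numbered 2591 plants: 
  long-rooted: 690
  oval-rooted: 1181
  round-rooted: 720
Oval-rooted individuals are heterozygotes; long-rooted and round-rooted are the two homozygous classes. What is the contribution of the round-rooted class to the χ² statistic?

With incomplete dominance, a heterozygote × heterozygote cross gives a 1:2:1 phenotypic ratio.
Under the 1:2:1 hypothesis (Σ ratio = 4, N = 2591):
  long-rooted: 2591 × 1/4 = 647.75
  oval-rooted: 2591 × 2/4 = 1295.5
  round-rooted: 2591 × 1/4 = 647.75
Contribution of round-rooted: (720 − 647.75)² / 647.75 = 8.0588

8.059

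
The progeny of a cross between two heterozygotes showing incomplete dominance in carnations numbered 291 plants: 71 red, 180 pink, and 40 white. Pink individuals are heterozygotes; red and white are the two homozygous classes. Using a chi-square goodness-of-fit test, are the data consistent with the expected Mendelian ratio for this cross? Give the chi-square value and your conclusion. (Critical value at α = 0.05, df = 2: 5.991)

With incomplete dominance, a heterozygote × heterozygote cross gives a 1:2:1 phenotypic ratio.
Total ratio parts = 4. Expected numbers out of 291:
  red: 291 × 1/4 = 72.75
  pink: 291 × 2/4 = 145.5
  white: 291 × 1/4 = 72.75
χ² = Σ (O − E)² / E
  red: (71 − 72.75)² / 72.75 = 0.0421
  pink: (180 − 145.5)² / 145.5 = 8.1804
  white: (40 − 72.75)² / 72.75 = 14.7431
χ² = 0.0421 + 8.1804 + 14.7431 = 22.9656 ≈ 22.966
Degrees of freedom = 3 − 1 = 2; critical value at α = 0.05 is 5.991.
Since 22.966 > 5.991, we reject the null hypothesis — the data do not fit the 1:2:1 ratio.

22.966; not consistent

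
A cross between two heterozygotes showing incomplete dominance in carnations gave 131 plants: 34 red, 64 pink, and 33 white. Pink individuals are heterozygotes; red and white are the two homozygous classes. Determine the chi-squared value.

With incomplete dominance, a heterozygote × heterozygote cross gives a 1:2:1 phenotypic ratio.
Expected counts for N = 131 under a 1:2:1 ratio (total parts = 4):
  red: 131 × 1/4 = 32.75
  pink: 131 × 2/4 = 65.5
  white: 131 × 1/4 = 32.75
χ² = Σ (O − E)² / E
  red: (34 − 32.75)² / 32.75 = 0.0477
  pink: (64 − 65.5)² / 65.5 = 0.0344
  white: (33 − 32.75)² / 32.75 = 0.0019
χ² = 0.0477 + 0.0344 + 0.0019 = 0.084

0.084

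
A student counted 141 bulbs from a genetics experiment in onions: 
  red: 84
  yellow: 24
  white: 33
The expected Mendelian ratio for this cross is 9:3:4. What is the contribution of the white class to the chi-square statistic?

Under the 9:3:4 hypothesis (Σ ratio = 16, N = 141):
  red: 141 × 9/16 = 79.3125
  yellow: 141 × 3/16 = 26.4375
  white: 141 × 4/16 = 35.25
Contribution of white: (33 − 35.25)² / 35.25 = 0.1436

0.144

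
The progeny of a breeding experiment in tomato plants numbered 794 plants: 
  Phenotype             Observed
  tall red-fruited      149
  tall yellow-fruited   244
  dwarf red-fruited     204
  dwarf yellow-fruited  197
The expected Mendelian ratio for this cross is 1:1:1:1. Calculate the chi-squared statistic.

22.937

Expected counts for N = 794 under a 1:1:1:1 ratio (total parts = 4):
  tall red-fruited: 794 × 1/4 = 198.5
  tall yellow-fruited: 794 × 1/4 = 198.5
  dwarf red-fruited: 794 × 1/4 = 198.5
  dwarf yellow-fruited: 794 × 1/4 = 198.5
χ² = Σ (O − E)² / E
  tall red-fruited: (149 − 198.5)² / 198.5 = 12.3438
  tall yellow-fruited: (244 − 198.5)² / 198.5 = 10.4295
  dwarf red-fruited: (204 − 198.5)² / 198.5 = 0.1524
  dwarf yellow-fruited: (197 − 198.5)² / 198.5 = 0.0113
χ² = 12.3438 + 10.4295 + 0.1524 + 0.0113 = 22.937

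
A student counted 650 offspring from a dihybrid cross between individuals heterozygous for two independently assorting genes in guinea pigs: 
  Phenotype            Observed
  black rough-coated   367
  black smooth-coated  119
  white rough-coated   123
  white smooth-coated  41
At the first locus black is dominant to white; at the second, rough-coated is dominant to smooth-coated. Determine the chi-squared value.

0.087

A dihybrid F₂ with independent assortment and complete dominance at both loci gives a 9:3:3:1 phenotypic ratio.
Expected counts for N = 650 under a 9:3:3:1 ratio (total parts = 16):
  black rough-coated: 650 × 9/16 = 365.625
  black smooth-coated: 650 × 3/16 = 121.875
  white rough-coated: 650 × 3/16 = 121.875
  white smooth-coated: 650 × 1/16 = 40.625
χ² = Σ (O − E)² / E
  black rough-coated: (367 − 365.625)² / 365.625 = 0.0052
  black smooth-coated: (119 − 121.875)² / 121.875 = 0.0678
  white rough-coated: (123 − 121.875)² / 121.875 = 0.0104
  white smooth-coated: (41 − 40.625)² / 40.625 = 0.0035
χ² = 0.0052 + 0.0678 + 0.0104 + 0.0035 = 0.0869 ≈ 0.087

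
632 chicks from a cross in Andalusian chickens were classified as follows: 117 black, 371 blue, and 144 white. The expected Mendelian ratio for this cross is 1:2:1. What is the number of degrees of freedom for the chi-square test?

A goodness-of-fit test with 3 phenotype classes has df = 3 − 1 = 2.

2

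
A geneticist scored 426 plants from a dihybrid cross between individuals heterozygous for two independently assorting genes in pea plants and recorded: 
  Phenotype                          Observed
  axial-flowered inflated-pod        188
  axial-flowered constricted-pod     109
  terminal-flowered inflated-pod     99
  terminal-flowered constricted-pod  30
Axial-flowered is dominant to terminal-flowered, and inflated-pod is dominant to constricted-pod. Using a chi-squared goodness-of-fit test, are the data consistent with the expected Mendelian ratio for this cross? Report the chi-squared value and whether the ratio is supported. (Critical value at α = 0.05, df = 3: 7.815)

26.749; not consistent

A dihybrid F₂ with independent assortment and complete dominance at both loci gives a 9:3:3:1 phenotypic ratio.
Expected counts for N = 426 under a 9:3:3:1 ratio (total parts = 16):
  axial-flowered inflated-pod: 426 × 9/16 = 239.625
  axial-flowered constricted-pod: 426 × 3/16 = 79.875
  terminal-flowered inflated-pod: 426 × 3/16 = 79.875
  terminal-flowered constricted-pod: 426 × 1/16 = 26.625
χ² = Σ (O − E)² / E
  axial-flowered inflated-pod: (188 − 239.625)² / 239.625 = 11.1221
  axial-flowered constricted-pod: (109 − 79.875)² / 79.875 = 10.6199
  terminal-flowered inflated-pod: (99 − 79.875)² / 79.875 = 4.5792
  terminal-flowered constricted-pod: (30 − 26.625)² / 26.625 = 0.4278
χ² = 11.1221 + 10.6199 + 4.5792 + 0.4278 = 26.749
Degrees of freedom = 4 − 1 = 3; critical value at α = 0.05 is 7.815.
Since 26.749 > 7.815, we reject the null hypothesis — the data do not fit the 9:3:3:1 ratio.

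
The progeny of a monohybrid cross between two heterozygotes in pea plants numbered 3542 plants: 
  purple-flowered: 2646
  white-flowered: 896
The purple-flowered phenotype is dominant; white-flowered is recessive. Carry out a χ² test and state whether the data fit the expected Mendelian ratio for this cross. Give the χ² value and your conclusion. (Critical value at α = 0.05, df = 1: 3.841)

0.166; consistent

For a monohybrid cross between heterozygotes with complete dominance, the expected phenotypic ratio is 3:1.
Expected counts for N = 3542 under a 3:1 ratio (total parts = 4):
  purple-flowered: 3542 × 3/4 = 2656.5
  white-flowered: 3542 × 1/4 = 885.5
χ² = Σ (O − E)² / E
  purple-flowered: (2646 − 2656.5)² / 2656.5 = 0.0415
  white-flowered: (896 − 885.5)² / 885.5 = 0.1245
χ² = 0.0415 + 0.1245 = 0.166
Degrees of freedom = 2 − 1 = 1; critical value at α = 0.05 is 3.841.
Since 0.166 < 3.841, we fail to reject the null hypothesis — the data are consistent with the 3:1 ratio.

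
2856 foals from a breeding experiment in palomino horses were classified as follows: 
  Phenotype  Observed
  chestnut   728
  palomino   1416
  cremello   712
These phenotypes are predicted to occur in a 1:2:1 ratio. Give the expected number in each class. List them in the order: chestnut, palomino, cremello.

Under the 1:2:1 hypothesis (Σ ratio = 4, N = 2856):
  chestnut: 2856 × 1/4 = 714
  palomino: 2856 × 2/4 = 1428
  cremello: 2856 × 1/4 = 714

714, 1428, 714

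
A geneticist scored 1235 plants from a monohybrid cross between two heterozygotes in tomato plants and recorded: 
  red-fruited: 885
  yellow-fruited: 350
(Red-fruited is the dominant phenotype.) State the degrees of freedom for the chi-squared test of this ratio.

For a monohybrid cross between heterozygotes with complete dominance, the expected phenotypic ratio is 3:1.
A goodness-of-fit test with 2 phenotype classes has df = 2 − 1 = 1.

1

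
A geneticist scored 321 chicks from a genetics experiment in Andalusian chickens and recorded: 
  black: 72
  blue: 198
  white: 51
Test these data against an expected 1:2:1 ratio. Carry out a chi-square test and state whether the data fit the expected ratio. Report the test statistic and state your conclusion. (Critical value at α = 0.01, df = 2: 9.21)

20.271; not consistent

Under the 1:2:1 hypothesis (Σ ratio = 4, N = 321):
  black: 321 × 1/4 = 80.25
  blue: 321 × 2/4 = 160.5
  white: 321 × 1/4 = 80.25
χ² = Σ (O − E)² / E
  black: (72 − 80.25)² / 80.25 = 0.8481
  blue: (198 − 160.5)² / 160.5 = 8.7617
  white: (51 − 80.25)² / 80.25 = 10.6612
χ² = 0.8481 + 8.7617 + 10.6612 = 20.271
Degrees of freedom = 3 − 1 = 2; critical value at α = 0.01 is 9.21.
Since 20.271 > 9.21, we reject the null hypothesis — the data do not fit the 1:2:1 ratio.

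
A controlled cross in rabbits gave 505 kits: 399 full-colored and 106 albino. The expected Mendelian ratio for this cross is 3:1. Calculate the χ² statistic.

4.331

Expected counts for N = 505 under a 3:1 ratio (total parts = 4):
  full-colored: 505 × 3/4 = 378.75
  albino: 505 × 1/4 = 126.25
χ² = Σ (O − E)² / E
  full-colored: (399 − 378.75)² / 378.75 = 1.0827
  albino: (106 − 126.25)² / 126.25 = 3.2480
χ² = 1.0827 + 3.2480 = 4.3307 ≈ 4.331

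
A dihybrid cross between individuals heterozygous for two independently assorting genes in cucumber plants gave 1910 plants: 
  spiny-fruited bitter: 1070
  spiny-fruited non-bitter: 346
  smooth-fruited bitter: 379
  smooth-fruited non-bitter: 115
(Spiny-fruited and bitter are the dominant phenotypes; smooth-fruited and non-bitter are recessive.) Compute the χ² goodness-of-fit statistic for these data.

A dihybrid F₂ with independent assortment and complete dominance at both loci gives a 9:3:3:1 phenotypic ratio.
The 9:3:3:1 ratio has 16 parts, so with N = 1910 the expected counts are:
  spiny-fruited bitter: 1910 × 9/16 = 1074.375
  spiny-fruited non-bitter: 1910 × 3/16 = 358.125
  smooth-fruited bitter: 1910 × 3/16 = 358.125
  smooth-fruited non-bitter: 1910 × 1/16 = 119.375
χ² = Σ (O − E)² / E
  spiny-fruited bitter: (1070 − 1074.375)² / 1074.375 = 0.0178
  spiny-fruited non-bitter: (346 − 358.125)² / 358.125 = 0.4105
  smooth-fruited bitter: (379 − 358.125)² / 358.125 = 1.2168
  smooth-fruited non-bitter: (115 − 119.375)² / 119.375 = 0.1603
χ² = 0.0178 + 0.4105 + 1.2168 + 0.1603 = 1.8054 ≈ 1.805

1.805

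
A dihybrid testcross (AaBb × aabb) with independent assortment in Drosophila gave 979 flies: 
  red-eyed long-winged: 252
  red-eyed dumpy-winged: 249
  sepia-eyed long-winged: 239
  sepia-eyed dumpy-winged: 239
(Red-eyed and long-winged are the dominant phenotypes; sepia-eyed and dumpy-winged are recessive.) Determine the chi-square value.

0.559

A dihybrid testcross with independent assortment gives a 1:1:1:1 ratio.
The 1:1:1:1 ratio has 4 parts, so with N = 979 the expected counts are:
  red-eyed long-winged: 979 × 1/4 = 244.75
  red-eyed dumpy-winged: 979 × 1/4 = 244.75
  sepia-eyed long-winged: 979 × 1/4 = 244.75
  sepia-eyed dumpy-winged: 979 × 1/4 = 244.75
χ² = Σ (O − E)² / E
  red-eyed long-winged: (252 − 244.75)² / 244.75 = 0.2148
  red-eyed dumpy-winged: (249 − 244.75)² / 244.75 = 0.0738
  sepia-eyed long-winged: (239 − 244.75)² / 244.75 = 0.1351
  sepia-eyed dumpy-winged: (239 − 244.75)² / 244.75 = 0.1351
χ² = 0.2148 + 0.0738 + 0.1351 + 0.1351 = 0.5588 ≈ 0.559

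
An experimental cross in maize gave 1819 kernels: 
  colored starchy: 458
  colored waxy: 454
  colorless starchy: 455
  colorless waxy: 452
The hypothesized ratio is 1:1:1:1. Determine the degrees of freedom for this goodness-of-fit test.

3

A goodness-of-fit test with 4 phenotype classes has df = 4 − 1 = 3.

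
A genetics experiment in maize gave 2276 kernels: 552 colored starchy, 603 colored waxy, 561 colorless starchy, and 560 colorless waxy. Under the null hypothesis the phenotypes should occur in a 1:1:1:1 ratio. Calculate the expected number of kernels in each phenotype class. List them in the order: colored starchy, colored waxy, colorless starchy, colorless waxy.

Expected counts for N = 2276 under a 1:1:1:1 ratio (total parts = 4):
  colored starchy: 2276 × 1/4 = 569
  colored waxy: 2276 × 1/4 = 569
  colorless starchy: 2276 × 1/4 = 569
  colorless waxy: 2276 × 1/4 = 569

569, 569, 569, 569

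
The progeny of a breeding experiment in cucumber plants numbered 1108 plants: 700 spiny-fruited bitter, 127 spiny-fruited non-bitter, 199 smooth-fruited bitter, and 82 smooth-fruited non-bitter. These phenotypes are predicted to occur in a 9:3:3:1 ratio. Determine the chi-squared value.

43.554

The 9:3:3:1 ratio has 16 parts, so with N = 1108 the expected counts are:
  spiny-fruited bitter: 1108 × 9/16 = 623.25
  spiny-fruited non-bitter: 1108 × 3/16 = 207.75
  smooth-fruited bitter: 1108 × 3/16 = 207.75
  smooth-fruited non-bitter: 1108 × 1/16 = 69.25
χ² = Σ (O − E)² / E
  spiny-fruited bitter: (700 − 623.25)² / 623.25 = 9.4514
  spiny-fruited non-bitter: (127 − 207.75)² / 207.75 = 31.3866
  smooth-fruited bitter: (199 − 207.75)² / 207.75 = 0.3685
  smooth-fruited non-bitter: (82 − 69.25)² / 69.25 = 2.3475
χ² = 9.4514 + 31.3866 + 0.3685 + 2.3475 = 43.554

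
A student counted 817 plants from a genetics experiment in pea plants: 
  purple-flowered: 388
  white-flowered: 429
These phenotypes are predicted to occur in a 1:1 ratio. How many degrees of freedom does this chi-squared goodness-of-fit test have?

1

A goodness-of-fit test with 2 phenotype classes has df = 2 − 1 = 1.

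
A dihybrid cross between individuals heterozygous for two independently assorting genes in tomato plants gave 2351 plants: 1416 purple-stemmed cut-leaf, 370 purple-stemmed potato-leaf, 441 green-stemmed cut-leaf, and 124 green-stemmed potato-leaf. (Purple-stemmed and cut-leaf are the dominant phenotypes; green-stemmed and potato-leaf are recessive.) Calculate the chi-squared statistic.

21.576

A dihybrid F₂ with independent assortment and complete dominance at both loci gives a 9:3:3:1 phenotypic ratio.
Total ratio parts = 16. Expected numbers out of 2351:
  purple-stemmed cut-leaf: 2351 × 9/16 = 1322.4375
  purple-stemmed potato-leaf: 2351 × 3/16 = 440.8125
  green-stemmed cut-leaf: 2351 × 3/16 = 440.8125
  green-stemmed potato-leaf: 2351 × 1/16 = 146.9375
χ² = Σ (O − E)² / E
  purple-stemmed cut-leaf: (1416 − 1322.4375)² / 1322.4375 = 6.6196
  purple-stemmed potato-leaf: (370 − 440.8125)² / 440.8125 = 11.3754
  green-stemmed cut-leaf: (441 − 440.8125)² / 440.8125 = 0.0001
  green-stemmed potato-leaf: (124 − 146.9375)² / 146.9375 = 3.5806
χ² = 6.6196 + 11.3754 + 0.0001 + 3.5806 = 21.5757 ≈ 21.576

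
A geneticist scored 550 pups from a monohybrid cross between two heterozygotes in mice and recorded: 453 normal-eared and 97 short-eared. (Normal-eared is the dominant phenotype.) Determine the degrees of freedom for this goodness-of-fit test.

1

For a monohybrid cross between heterozygotes with complete dominance, the expected phenotypic ratio is 3:1.
A goodness-of-fit test with 2 phenotype classes has df = 2 − 1 = 1.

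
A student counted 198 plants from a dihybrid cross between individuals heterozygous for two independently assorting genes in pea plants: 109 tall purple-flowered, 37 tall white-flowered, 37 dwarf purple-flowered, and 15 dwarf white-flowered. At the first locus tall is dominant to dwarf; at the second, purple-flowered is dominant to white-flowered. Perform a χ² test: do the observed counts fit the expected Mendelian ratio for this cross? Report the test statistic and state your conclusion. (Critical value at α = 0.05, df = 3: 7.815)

0.608; consistent

A dihybrid F₂ with independent assortment and complete dominance at both loci gives a 9:3:3:1 phenotypic ratio.
Expected counts for N = 198 under a 9:3:3:1 ratio (total parts = 16):
  tall purple-flowered: 198 × 9/16 = 111.375
  tall white-flowered: 198 × 3/16 = 37.125
  dwarf purple-flowered: 198 × 3/16 = 37.125
  dwarf white-flowered: 198 × 1/16 = 12.375
χ² = Σ (O − E)² / E
  tall purple-flowered: (109 − 111.375)² / 111.375 = 0.0506
  tall white-flowered: (37 − 37.125)² / 37.125 = 0.0004
  dwarf purple-flowered: (37 − 37.125)² / 37.125 = 0.0004
  dwarf white-flowered: (15 − 12.375)² / 12.375 = 0.5568
χ² = 0.0506 + 0.0004 + 0.0004 + 0.5568 = 0.6082 ≈ 0.608
Degrees of freedom = 4 − 1 = 3; critical value at α = 0.05 is 7.815.
Since 0.608 < 7.815, we fail to reject the null hypothesis — the data are consistent with the 9:3:3:1 ratio.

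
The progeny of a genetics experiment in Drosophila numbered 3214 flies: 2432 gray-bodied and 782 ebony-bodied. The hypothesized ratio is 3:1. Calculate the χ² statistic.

0.767

The 3:1 ratio has 4 parts, so with N = 3214 the expected counts are:
  gray-bodied: 3214 × 3/4 = 2410.5
  ebony-bodied: 3214 × 1/4 = 803.5
χ² = Σ (O − E)² / E
  gray-bodied: (2432 − 2410.5)² / 2410.5 = 0.1918
  ebony-bodied: (782 − 803.5)² / 803.5 = 0.5753
χ² = 0.1918 + 0.5753 = 0.7671 ≈ 0.767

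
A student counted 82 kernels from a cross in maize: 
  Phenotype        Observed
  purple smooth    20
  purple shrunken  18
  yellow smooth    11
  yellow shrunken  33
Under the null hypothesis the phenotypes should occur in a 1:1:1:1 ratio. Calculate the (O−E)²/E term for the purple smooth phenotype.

Total ratio parts = 4. Expected numbers out of 82:
  purple smooth: 82 × 1/4 = 20.5
  purple shrunken: 82 × 1/4 = 20.5
  yellow smooth: 82 × 1/4 = 20.5
  yellow shrunken: 82 × 1/4 = 20.5
Contribution of purple smooth: (20 − 20.5)² / 20.5 = 0.0122

0.012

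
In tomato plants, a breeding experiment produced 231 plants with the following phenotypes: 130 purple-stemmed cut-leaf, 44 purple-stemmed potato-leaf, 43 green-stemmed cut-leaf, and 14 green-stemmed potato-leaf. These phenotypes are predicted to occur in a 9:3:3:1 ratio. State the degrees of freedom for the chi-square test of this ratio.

A goodness-of-fit test with 4 phenotype classes has df = 4 − 1 = 3.

3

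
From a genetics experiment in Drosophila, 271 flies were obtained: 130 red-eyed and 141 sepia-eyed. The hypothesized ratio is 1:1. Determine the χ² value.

0.446

The 1:1 ratio has 2 parts, so with N = 271 the expected counts are:
  red-eyed: 271 × 1/2 = 135.5
  sepia-eyed: 271 × 1/2 = 135.5
χ² = Σ (O − E)² / E
  red-eyed: (130 − 135.5)² / 135.5 = 0.2232
  sepia-eyed: (141 − 135.5)² / 135.5 = 0.2232
χ² = 0.2232 + 0.2232 = 0.4464 ≈ 0.446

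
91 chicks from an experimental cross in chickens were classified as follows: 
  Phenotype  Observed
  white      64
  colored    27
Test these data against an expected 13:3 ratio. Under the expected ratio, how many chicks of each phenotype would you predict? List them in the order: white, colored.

73.9375, 17.0625

Total ratio parts = 16. Expected numbers out of 91:
  white: 91 × 13/16 = 73.9375
  colored: 91 × 3/16 = 17.0625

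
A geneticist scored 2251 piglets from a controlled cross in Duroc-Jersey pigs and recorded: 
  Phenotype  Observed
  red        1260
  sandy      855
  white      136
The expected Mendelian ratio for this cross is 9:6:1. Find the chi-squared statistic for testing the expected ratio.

Under the 9:6:1 hypothesis (Σ ratio = 16, N = 2251):
  red: 2251 × 9/16 = 1266.1875
  sandy: 2251 × 6/16 = 844.125
  white: 2251 × 1/16 = 140.6875
χ² = Σ (O − E)² / E
  red: (1260 − 1266.1875)² / 1266.1875 = 0.0302
  sandy: (855 − 844.125)² / 844.125 = 0.1401
  white: (136 − 140.6875)² / 140.6875 = 0.1562
χ² = 0.0302 + 0.1401 + 0.1562 = 0.3265 ≈ 0.327

0.327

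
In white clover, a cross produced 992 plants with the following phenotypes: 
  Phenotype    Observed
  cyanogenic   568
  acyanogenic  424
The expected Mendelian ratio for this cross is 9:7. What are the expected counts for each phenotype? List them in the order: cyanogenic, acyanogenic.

Total ratio parts = 16. Expected numbers out of 992:
  cyanogenic: 992 × 9/16 = 558
  acyanogenic: 992 × 7/16 = 434

558, 434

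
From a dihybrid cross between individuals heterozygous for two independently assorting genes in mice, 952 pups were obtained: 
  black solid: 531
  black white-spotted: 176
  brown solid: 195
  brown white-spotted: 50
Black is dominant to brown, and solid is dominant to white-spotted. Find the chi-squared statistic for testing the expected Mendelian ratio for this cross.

A dihybrid F₂ with independent assortment and complete dominance at both loci gives a 9:3:3:1 phenotypic ratio.
The 9:3:3:1 ratio has 16 parts, so with N = 952 the expected counts are:
  black solid: 952 × 9/16 = 535.5
  black white-spotted: 952 × 3/16 = 178.5
  brown solid: 952 × 3/16 = 178.5
  brown white-spotted: 952 × 1/16 = 59.5
χ² = Σ (O − E)² / E
  black solid: (531 − 535.5)² / 535.5 = 0.0378
  black white-spotted: (176 − 178.5)² / 178.5 = 0.0350
  brown solid: (195 − 178.5)² / 178.5 = 1.5252
  brown white-spotted: (50 − 59.5)² / 59.5 = 1.5168
χ² = 0.0378 + 0.0350 + 1.5252 + 1.5168 = 3.1148 ≈ 3.115

3.115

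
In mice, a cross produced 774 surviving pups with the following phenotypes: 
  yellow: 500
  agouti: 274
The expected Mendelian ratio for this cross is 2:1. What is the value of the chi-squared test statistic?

1.488

Under the 2:1 hypothesis (Σ ratio = 3, N = 774):
  yellow: 774 × 2/3 = 516
  agouti: 774 × 1/3 = 258
χ² = Σ (O − E)² / E
  yellow: (500 − 516)² / 516 = 0.4961
  agouti: (274 − 258)² / 258 = 0.9922
χ² = 0.4961 + 0.9922 = 1.4883 ≈ 1.488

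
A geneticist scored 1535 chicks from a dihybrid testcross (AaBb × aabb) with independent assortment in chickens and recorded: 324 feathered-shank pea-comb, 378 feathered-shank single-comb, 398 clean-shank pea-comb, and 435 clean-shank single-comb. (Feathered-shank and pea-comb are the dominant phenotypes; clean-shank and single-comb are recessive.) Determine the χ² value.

16.763

A dihybrid testcross with independent assortment gives a 1:1:1:1 ratio.
The 1:1:1:1 ratio has 4 parts, so with N = 1535 the expected counts are:
  feathered-shank pea-comb: 1535 × 1/4 = 383.75
  feathered-shank single-comb: 1535 × 1/4 = 383.75
  clean-shank pea-comb: 1535 × 1/4 = 383.75
  clean-shank single-comb: 1535 × 1/4 = 383.75
χ² = Σ (O − E)² / E
  feathered-shank pea-comb: (324 − 383.75)² / 383.75 = 9.3031
  feathered-shank single-comb: (378 − 383.75)² / 383.75 = 0.0862
  clean-shank pea-comb: (398 − 383.75)² / 383.75 = 0.5292
  clean-shank single-comb: (435 − 383.75)² / 383.75 = 6.8445
χ² = 9.3031 + 0.0862 + 0.5292 + 6.8445 = 16.763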